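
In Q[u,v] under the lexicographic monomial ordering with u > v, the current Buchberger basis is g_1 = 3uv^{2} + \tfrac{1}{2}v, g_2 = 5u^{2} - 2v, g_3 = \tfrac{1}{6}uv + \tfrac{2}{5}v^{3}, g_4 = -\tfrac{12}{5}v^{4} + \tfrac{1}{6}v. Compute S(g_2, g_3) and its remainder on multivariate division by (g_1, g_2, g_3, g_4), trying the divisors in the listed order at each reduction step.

S(g_2, g_3) = -\tfrac{12}{5}uv^{3} - \tfrac{2}{5}v^{2}; remainder on division = 0.

lcm(LM(g_2), LM(g_3)) = u^{2}v.
S = (lcm/LT(g_2))·g_2 − (lcm/LT(g_3))·g_3 = -\tfrac{12}{5}uv^{3} - \tfrac{2}{5}v^{2}.
Reduce S modulo (g_1, g_2, g_3, g_4) in that order:
  leading term uv^{3}: subtract (-\tfrac{4}{5}v)·g_1 from -\tfrac{12}{5}uv^{3} - \tfrac{2}{5}v^{2} → 0
The remainder is 0, so this S-polynomial contributes no new basis element.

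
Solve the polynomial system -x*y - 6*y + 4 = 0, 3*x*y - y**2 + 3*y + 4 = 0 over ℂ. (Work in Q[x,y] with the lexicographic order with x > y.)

Compute a lex Gröbner basis by Buchberger's algorithm.
f_1 = -x*y - 6*y + 4, LT = x*y.
f_2 = 3*x*y - y**2 + 3*y + 4, LT = x*y.

S(f_1,f_2): lcm = x*y. S = 1/3*y**2 + 5*y - 16/3.
  leading term y**2: no divisor's leading term divides it; move 1/3*y**2 to the remainder.
  leading term y: no divisor's leading term divides it; move 5*y to the remainder.
  leading term 1: no divisor's leading term divides it; move -16/3 to the remainder.
  remainder 1/3*y**2 + 5*y - 16/3 ≠ 0; add h_3 = 1/3*y**2 + 5*y - 16/3 to the basis.

S(f_1,h_3): lcm = x*y**2. S = -15*x*y + 16*x + 6*y**2 - 4*y.
  leading term x*y: subtract (15)·f_1 from -15*x*y + 16*x + 6*y**2 - 4*y → 16*x + 6*y**2 + 86*y - 60
  leading term x: no divisor's leading term divides it; move 16*x to the remainder.
  leading term y**2: subtract (18)·h_3 from 6*y**2 + 86*y - 60 → -4*y + 36
  leading term y: no divisor's leading term divides it; move -4*y to the remainder.
  leading term 1: no divisor's leading term divides it; move 36 to the remainder.
  remainder 16*x - 4*y + 36 ≠ 0; add h_4 = 16*x - 4*y + 36 to the basis.

The other S-polynomials (S(f_2,h_3), S(f_1,h_4), S(f_2,h_4), S(h_3,h_4)) all reduce to 0 modulo the current basis, so we have a Gröbner basis.
Inter-reduce: drop elements whose leading term is divisible by another's, tail-reduce, and make monic.
Reduced Gröbner basis: {x - 1/4*y + 9/4, y**2 + 15*y - 16}.

The lex basis is triangular: the last element involves only y. Solving y**2 + 15*y - 16 = 0 gives y ∈ {-16, 1}; substituting each value into the earlier elements determines the remaining variables.
  y = -16: the earlier basis element becomes x + 25/4 = 0, giving x = -25/4 — point (-25/4, -16).
  y = 1: the earlier basis element becomes x + 2 = 0, giving x = -2 — point (-2, 1).
Each listed point satisfies every original equation (direct substitution).

{(-25/4, -16), (-2, 1)}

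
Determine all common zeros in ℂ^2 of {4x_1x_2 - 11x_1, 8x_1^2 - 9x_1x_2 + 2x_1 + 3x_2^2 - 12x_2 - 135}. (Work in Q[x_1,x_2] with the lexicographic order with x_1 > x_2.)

Compute a lex Gröbner basis by Buchberger's algorithm.
f_1 = 4x_1x_2 - 11x_1, LT = x_1x_2.
f_2 = 8x_1^2 - 9x_1x_2 + 2x_1 + 3x_2^2 - 12x_2 - 135, LT = x_1^2.

S(f_1,f_2): lcm = x_1^2x_2. S = -11/4x_1^2 + 9/8x_1x_2^2 - 1/4x_1x_2 - 3/8x_2^3 + 3/2x_2^2 + 135/8x_2.
  leading term x_1^2: subtract (-11/32)·f_2 from -11/4x_1^2 + 9/8x_1x_2^2 - 1/4x_1x_2 - 3/8x_2^3 + 3/2x_2^2 + 135/8x_2 → 9/8x_1x_2^2 - 107/32x_1x_2 + 11/16x_1 - 3/8x_2^3 + 81/32x_2^2 + 51/4x_2 - 1485/32
  leading term x_1x_2^2: subtract (9/32x_2)·f_1 from 9/8x_1x_2^2 - 107/32x_1x_2 + 11/16x_1 - 3/8x_2^3 + 81/32x_2^2 + 51/4x_2 - 1485/32 → -1/4x_1x_2 + 11/16x_1 - 3/8x_2^3 + 81/32x_2^2 + 51/4x_2 - 1485/32
  leading term x_1x_2: subtract (-1/16)·f_1 from -1/4x_1x_2 + 11/16x_1 - 3/8x_2^3 + 81/32x_2^2 + 51/4x_2 - 1485/32 → -3/8x_2^3 + 81/32x_2^2 + 51/4x_2 - 1485/32
  leading term x_2^3: no divisor's leading term divides it; move -3/8x_2^3 to the remainder.
  leading term x_2^2: no divisor's leading term divides it; move 81/32x_2^2 to the remainder.
  leading term x_2: no divisor's leading term divides it; move 51/4x_2 to the remainder.
  leading term 1: no divisor's leading term divides it; move -1485/32 to the remainder.
  remainder -3/8x_2^3 + 81/32x_2^2 + 51/4x_2 - 1485/32 ≠ 0; add h_3 = -3/8x_2^3 + 81/32x_2^2 + 51/4x_2 - 1485/32 to the basis.

The other S-polynomials (S(f_1,h_3), S(f_2,h_3)) all reduce to 0 modulo the current basis, so we have a Gröbner basis.
Inter-reduce: drop elements whose leading term is divisible by another's, tail-reduce, and make monic.
Reduced Gröbner basis: {x_1^2 - 91/32x_1 + 3/8x_2^2 - 3/2x_2 - 135/8, x_1x_2 - 11/4x_1, x_2^3 - 27/4x_2^2 - 34x_2 + 495/4}.

From the last basis element, x_2^3 - 27/4x_2^2 - 34x_2 + 495/4 = 0, so x_2 takes values in {-5, 11/4, 9}. Each choice, substituted upward through the basis, yields the corresponding point(s) of the solution set.
  x_2 = -5: the earlier basis elements become x_1^2 - 91/32x_1 = 0; -31/4x_1 = 0, giving x_1 = 0 — point (0, -5).
  x_2 = 11/4: the earlier basis element becomes x_1^2 - 91/32x_1 - 2325/128 = 0, giving x_1 = 91/64 - sqrt(82681)/64, 91/64 + sqrt(82681)/64 — points (91/64 - sqrt(82681)/64, 11/4), (91/64 + sqrt(82681)/64, 11/4).
  x_2 = 9: the earlier basis elements become x_1^2 - 91/32x_1 = 0; 25/4x_1 = 0, giving x_1 = 0 — point (0, 9).
Each listed point satisfies every original equation (direct substitution).

{(0, -5), (91/64 - sqrt(82681)/64, 11/4), (91/64 + sqrt(82681)/64, 11/4), (0, 9)}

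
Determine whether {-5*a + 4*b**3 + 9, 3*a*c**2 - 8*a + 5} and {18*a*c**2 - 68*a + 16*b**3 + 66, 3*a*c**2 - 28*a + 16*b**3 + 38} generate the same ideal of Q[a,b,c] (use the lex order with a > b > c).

No, the ideals differ.

Two ideals are equal iff their reduced Gröbner bases coincide (the reduced basis is unique for a fixed ordering).
Buchberger on the first generating set:
f_1 = -5*a + 4*b**3 + 9, LT = a.
f_2 = 3*a*c**2 - 8*a + 5, LT = a*c**2.

S(f_1,f_2): lcm = a*c**2. S = 8/3*a - 4/5*b**3*c**2 - 9/5*c**2 - 5/3.
  leading term a: subtract (-8/15)·f_1 from 8/3*a - 4/5*b**3*c**2 - 9/5*c**2 - 5/3 → -4/5*b**3*c**2 + 32/15*b**3 - 9/5*c**2 + 47/15
  leading term b**3*c**2: no divisor's leading term divides it; move -4/5*b**3*c**2 to the remainder.
  leading term b**3: no divisor's leading term divides it; move 32/15*b**3 to the remainder.
  leading term c**2: no divisor's leading term divides it; move -9/5*c**2 to the remainder.
  leading term 1: no divisor's leading term divides it; move 47/15 to the remainder.
  remainder -4/5*b**3*c**2 + 32/15*b**3 - 9/5*c**2 + 47/15 ≠ 0; add g_3 = -4/5*b**3*c**2 + 32/15*b**3 - 9/5*c**2 + 47/15 to the basis.

The other S-polynomials (S(f_1,g_3), S(f_2,g_3)) all reduce to 0 modulo the current basis, so we have a Gröbner basis.
Inter-reduce: drop elements whose leading term is divisible by another's, tail-reduce, and make monic.
Reduced Gröbner basis: {a - 4/5*b**3 - 9/5, b**3*c**2 - 8/3*b**3 + 9/4*c**2 - 47/12}.

Buchberger on the second generating set:
h_1 = 18*a*c**2 - 68*a + 16*b**3 + 66, LT = a*c**2.
h_2 = 3*a*c**2 - 28*a + 16*b**3 + 38, LT = a*c**2.

S(h_1,h_2): lcm = a*c**2. S = 50/9*a - 40/9*b**3 - 9.
  leading term a: no divisor's leading term divides it; move 50/9*a to the remainder.
  leading term b**3: no divisor's leading term divides it; move -40/9*b**3 to the remainder.
  leading term 1: no divisor's leading term divides it; move -9 to the remainder.
  remainder 50/9*a - 40/9*b**3 - 9 ≠ 0; add k_3 = 50/9*a - 40/9*b**3 - 9 to the basis.

S(h_1,k_3): lcm = a*c**2. S = -34/9*a + 4/5*b**3*c**2 + 8/9*b**3 + 81/50*c**2 + 11/3.
  leading term a: subtract (-17/25)·k_3 from -34/9*a + 4/5*b**3*c**2 + 8/9*b**3 + 81/50*c**2 + 11/3 → 4/5*b**3*c**2 - 32/15*b**3 + 81/50*c**2 - 184/75
  leading term b**3*c**2: no divisor's leading term divides it; move 4/5*b**3*c**2 to the remainder.
  leading term b**3: no divisor's leading term divides it; move -32/15*b**3 to the remainder.
  leading term c**2: no divisor's leading term divides it; move 81/50*c**2 to the remainder.
  leading term 1: no divisor's leading term divides it; move -184/75 to the remainder.
  remainder 4/5*b**3*c**2 - 32/15*b**3 + 81/50*c**2 - 184/75 ≠ 0; add k_4 = 4/5*b**3*c**2 - 32/15*b**3 + 81/50*c**2 - 184/75 to the basis.

The other S-polynomials (S(h_2,k_3), S(h_1,k_4), S(h_2,k_4), S(k_3,k_4)) all reduce to 0 modulo the current basis, so we have a Gröbner basis.
Inter-reduce: drop elements whose leading term is divisible by another's, tail-reduce, and make monic.
Reduced Gröbner basis: {a - 4/5*b**3 - 81/50, b**3*c**2 - 8/3*b**3 + 81/40*c**2 - 46/15}.

Since the reduced bases disagree, the two ideals are not the same.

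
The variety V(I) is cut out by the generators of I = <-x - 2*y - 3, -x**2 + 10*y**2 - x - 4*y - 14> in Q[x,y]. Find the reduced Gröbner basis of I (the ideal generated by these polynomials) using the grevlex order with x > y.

f_1 = -x - 2*y - 3, LT = x.
f_2 = -x**2 + 10*y**2 - x - 4*y - 14, LT = x**2.

S(f_1,f_2): lcm = x**2. S = 2*x*y + 10*y**2 + 2*x - 4*y - 14.
  leading term x*y: subtract (-2*y)·f_1 from 2*x*y + 10*y**2 + 2*x - 4*y - 14 → 6*y**2 + 2*x - 10*y - 14
  leading term y**2: no divisor's leading term divides it; move 6*y**2 to the remainder.
  leading term x: subtract (-2)·f_1 from 2*x - 10*y - 14 → -14*y - 20
  leading term y: no divisor's leading term divides it; move -14*y to the remainder.
  leading term 1: no divisor's leading term divides it; move -20 to the remainder.
  remainder 6*y**2 - 14*y - 20 ≠ 0; add g_3 = 6*y**2 - 14*y - 20 to the basis.

The other S-polynomials (S(f_1,g_3), S(f_2,g_3)) all reduce to 0 modulo the current basis, so we have a Gröbner basis.
Inter-reduce: drop elements whose leading term is divisible by another's, tail-reduce, and make monic.

G = {y**2 - 7/3*y - 10/3, x + 2*y + 3}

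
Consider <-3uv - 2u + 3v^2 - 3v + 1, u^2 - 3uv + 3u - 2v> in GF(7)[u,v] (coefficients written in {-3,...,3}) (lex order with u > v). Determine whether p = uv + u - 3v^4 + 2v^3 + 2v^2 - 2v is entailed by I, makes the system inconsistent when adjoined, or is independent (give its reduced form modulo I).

First compute the reduced Gröbner basis of I by Buchberger's algorithm.
f_1 = -3uv - 2u + 3v^2 - 3v + 1, LT = uv.
f_2 = u^2 - 3uv + 3u - 2v, LT = u^2.

S(f_1,f_2): lcm = u^2v. S = 3u^2 + 2uv^2 - 2uv + 2u + 2v^2.
  reduce S modulo (f_1, f_2):
  remainder -3u + 2v^3 + v^2 + v - 2 ≠ 0; add h_3 = -3u + 2v^3 + v^2 + v - 2 to the basis.

S(f_1,h_3): lcm = uv. S = 3u + 3v^4 - 2v^3 - 3v^2 - 2v + 2.
  reduce S modulo (f_1, f_2, h_3):
  remainder 3v^4 - 2v^2 - v ≠ 0; add h_4 = 3v^4 - 2v^2 - v to the basis.

The other S-polynomials (S(f_2,h_3), S(f_1,h_4), S(f_2,h_4), S(h_3,h_4)) all reduce to 0 modulo the current basis, so we have a Gröbner basis.
Inter-reduce: drop elements whose leading term is divisible by another's, tail-reduce, and make monic.
Reduced Gröbner basis: {u - 3v^3 + 2v^2 + 2v + 3, v^4 - 3v^2 + 2v}.
Label its elements g_1 = u - 3v^3 + 2v^2 + 2v + 3, g_2 = v^4 - 3v^2 + 2v.

Reduce p = uv + u - 3v^4 + 2v^3 + 2v^2 - 2v modulo G:
  leading term uv: subtract (v)·g_1 from uv + u - 3v^4 + 2v^3 + 2v^2 - 2v → u + 2v
  leading term u: subtract (1)·g_1 from u + 2v → 3v^3 - 2v^2 - 3
  leading term v^3: no divisor's leading term divides it; move 3v^3 to the remainder.
  leading term v^2: no divisor's leading term divides it; move -2v^2 to the remainder.
  leading term 1: no divisor's leading term divides it; move -3 to the remainder.
  normal form = 3v^3 - 2v^2 - 3.
The normal form is nonzero, so p ∉ I. Since p minus its normal form lies in I, I + (p) = I + (r) where r = 3v^3 - 2v^2 - 3; decide whether this ideal is the whole ring.
Run Buchberger on G together with r (pairs among the g_i already reduce to 0 since G is a Gröbner basis):
g_1 = u - 3v^3 + 2v^2 + 2v + 3, LT = u.
g_2 = v^4 - 3v^2 + 2v, LT = v^4.
r = 3v^3 - 2v^2 - 3, LT = v^3.

S(g_2,r): lcm = v^4. S = 3v^3 - 3v^2 + 3v.
  reduce S modulo (g_1, g_2, r):
  remainder -v^2 + 3v + 3 ≠ 0; add m_4 = -v^2 + 3v + 3 to the basis.

S(g_2,m_4): lcm = v^4. S = 3v^3 + 2v.
  reduce S modulo (g_1, g_2, r, m_4):
  remainder v + 2 ≠ 0; add m_5 = v + 2 to the basis.

The other S-polynomials (S(g_1,g_2), S(g_1,r), S(g_1,m_4), S(r,m_4), S(g_1,m_5), S(g_2,m_5), S(r,m_5), S(m_4,m_5)) all reduce to 0 modulo the current basis, so we have a Gröbner basis.
Inter-reduce: drop elements whose leading term is divisible by another's, tail-reduce, and make monic.
Reduced Gröbner basis: {u + 3, v + 2}.
The reduced Gröbner basis of I + (p) is {u + 3, v + 2} ≠ {1}, a proper ideal, so the enlarged system stays consistent: p is independent of I, with normal form 3v^3 - 2v^2 - 3.

uv + u - 3v^4 + 2v^3 + 2v^2 - 2v is independent of I; its normal form modulo I is 3v^3 - 2v^2 - 3.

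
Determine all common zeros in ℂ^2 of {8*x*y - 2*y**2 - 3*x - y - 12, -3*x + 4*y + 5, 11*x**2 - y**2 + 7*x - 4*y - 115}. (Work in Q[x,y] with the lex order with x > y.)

Compute a lex Gröbner basis by Buchberger's algorithm.
f_1 = 8*x*y - 3*x - 2*y**2 - y - 12, LT = x*y.
f_2 = -3*x + 4*y + 5, LT = x.
f_3 = 11*x**2 + 7*x - y**2 - 4*y - 115, LT = x**2.

S(f_1,f_2): lcm = x*y. S = -3/8*x + 13/12*y**2 + 37/24*y - 3/2.
  leading term x: subtract (1/8)·f_2 from -3/8*x + 13/12*y**2 + 37/24*y - 3/2 → 13/12*y**2 + 25/24*y - 17/8
  leading term y**2: no divisor's leading term divides it; move 13/12*y**2 to the remainder.
  leading term y: no divisor's leading term divides it; move 25/24*y to the remainder.
  leading term 1: no divisor's leading term divides it; move -17/8 to the remainder.
  remainder 13/12*y**2 + 25/24*y - 17/8 ≠ 0; add h_4 = 13/12*y**2 + 25/24*y - 17/8 to the basis.

S(f_1,f_3): lcm = x**2*y. S = -3/8*x**2 - 1/4*x*y**2 - 67/88*x*y - 3/2*x + 1/11*y**3 + 4/11*y**2 + 115/11*y.
  leading term x**2: subtract (1/8*x)·f_2 from -3/8*x**2 - 1/4*x*y**2 - 67/88*x*y - 3/2*x + 1/11*y**3 + 4/11*y**2 + 115/11*y → -1/4*x*y**2 - 111/88*x*y - 17/8*x + 1/11*y**3 + 4/11*y**2 + 115/11*y
  leading term x*y**2: subtract (-1/32*y)·f_1 from -1/4*x*y**2 - 111/88*x*y - 17/8*x + 1/11*y**3 + 4/11*y**2 + 115/11*y → -477/352*x*y - 17/8*x + 5/176*y**3 + 117/352*y**2 + 887/88*y
  leading term x*y: subtract (-477/2816)·f_1 from -477/352*x*y - 17/8*x + 5/176*y**3 + 117/352*y**2 + 887/88*y → -7415/2816*x + 5/176*y**3 - 9/1408*y**2 + 2537/256*y - 1431/704
  leading term x: subtract (7415/8448)·f_2 from -7415/2816*x + 5/176*y**3 - 9/1408*y**2 + 2537/256*y - 1431/704 → 5/176*y**3 - 9/1408*y**2 + 54061/8448*y - 54247/8448
  leading term y**3: subtract (15/572*y)·h_4 from 5/176*y**3 - 9/1408*y**2 + 54061/8448*y - 54247/8448 → -617/18304*y**2 + 708913/109824*y - 54247/8448
  leading term y**2: subtract (-1851/59488)·h_4 from -617/18304*y**2 + 708913/109824*y - 54247/8448 → 144721/22308*y - 144721/22308
  leading term y: no divisor's leading term divides it; move 144721/22308*y to the remainder.
  leading term 1: no divisor's leading term divides it; move -144721/22308 to the remainder.
  remainder 144721/22308*y - 144721/22308 ≠ 0; add h_5 = 144721/22308*y - 144721/22308 to the basis.

S(f_2,f_3): lcm = x**2. S = -4/3*x*y - 76/33*x + 1/11*y**2 + 4/11*y + 115/11.
  leading term x*y: subtract (-1/6)·f_1 from -4/3*x*y - 76/33*x + 1/11*y**2 + 4/11*y + 115/11 → -185/66*x - 8/33*y**2 + 13/66*y + 93/11
  leading term x: subtract (185/198)·f_2 from -185/66*x - 8/33*y**2 + 13/66*y + 93/11 → -8/33*y**2 - 701/198*y + 749/198
  leading term y**2: subtract (-32/143)·h_4 from -8/33*y**2 - 701/198*y + 749/198 → -8513/2574*y + 8513/2574
  leading term y: subtract (-26/51)·h_5 from -8513/2574*y + 8513/2574 → 0
  remainder 0.

S(f_1,h_4): lcm = x*y**2. S = -139/104*x*y + 51/26*x - 1/4*y**3 - 1/8*y**2 - 3/2*y.
  leading term x*y: subtract (-139/832)·f_1 from -139/104*x*y + 51/26*x - 1/4*y**3 - 1/8*y**2 - 3/2*y → 1215/832*x - 1/4*y**3 - 191/416*y**2 - 1387/832*y - 417/208
  leading term x: subtract (-405/832)·f_2 from 1215/832*x - 1/4*y**3 - 191/416*y**2 - 1387/832*y - 417/208 → -1/4*y**3 - 191/416*y**2 + 233/832*y + 357/832
  leading term y**3: subtract (-3/13*y)·h_4 from -1/4*y**3 - 191/416*y**2 + 233/832*y + 357/832 → -7/32*y**2 - 175/832*y + 357/832
  leading term y**2: subtract (-21/104)·h_4 from -7/32*y**2 - 175/832*y + 357/832 → 0
  remainder 0.

S(f_2,h_4): leading monomials are coprime, so the S-polynomial reduces to 0 (Buchberger's first criterion).
S(f_3,h_4): leading monomials are coprime, so the S-polynomial reduces to 0 (Buchberger's first criterion).
S(f_1,h_5): lcm = x*y. S = 5/8*x - 1/4*y**2 - 1/8*y - 3/2.
  leading term x: subtract (-5/24)·f_2 from 5/8*x - 1/4*y**2 - 1/8*y - 3/2 → -1/4*y**2 + 17/24*y - 11/24
  leading term y**2: subtract (-3/13)·h_4 from -1/4*y**2 + 17/24*y - 11/24 → 37/39*y - 37/39
  leading term y: subtract (21164/144721)·h_5 from 37/39*y - 37/39 → 0
  remainder 0.

S(f_2,h_5): leading monomials are coprime, so the S-polynomial reduces to 0 (Buchberger's first criterion).
S(f_3,h_5): leading monomials are coprime, so the S-polynomial reduces to 0 (Buchberger's first criterion).
S(h_4,h_5): lcm = y**2. S = 51/26*y - 51/26.
  leading term y: subtract (2574/8513)·h_5 from 51/26*y - 51/26 → 0
  remainder 0.

Every S-polynomial of the final basis reduces to 0, so we have a Gröbner basis.
Inter-reduce: drop elements whose leading term is divisible by another's, tail-reduce, and make monic.
Reduced Gröbner basis: {x - 3, y - 1}.

From the last basis element, y - 1 = 0, so y takes values in {1}. Each choice, substituted upward through the basis, yields the corresponding point(s) of the solution set.
  y = 1: the earlier basis element becomes x - 3 = 0, giving x = 3 — point (3, 1).
Substituting each solution back into the original system confirms all equations vanish.

{(3, 1)}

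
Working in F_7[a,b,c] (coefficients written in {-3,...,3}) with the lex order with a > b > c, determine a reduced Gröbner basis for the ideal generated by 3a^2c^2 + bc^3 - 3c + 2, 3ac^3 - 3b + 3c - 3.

G = {a^2c^2 - 2bc^3 - c + 3, ab - ac + a - 2bc^4 - c^2 + 3c, ac^3 - b + c - 1, b^2 - 2bc^7 - 2bc + 2b - c^5 + 3c^4 + c^2 - 2c + 1}

f_1 = 3a^2c^2 + bc^3 - 3c + 2, LT = a^2c^2.
f_2 = 3ac^3 - 3b + 3c - 3, LT = ac^3.

S(f_1,f_2): lcm = a^2c^3. S = ab - ac + a - 2bc^4 - c^2 + 3c.
  leading term ab: no divisor's leading term divides it; move ab to the remainder.
  leading term ac: no divisor's leading term divides it; move -ac to the remainder.
  leading term a: no divisor's leading term divides it; move a to the remainder.
  leading term bc^4: no divisor's leading term divides it; move -2bc^4 to the remainder.
  leading term c^2: no divisor's leading term divides it; move -c^2 to the remainder.
  leading term c: no divisor's leading term divides it; move 3c to the remainder.
  remainder ab - ac + a - 2bc^4 - c^2 + 3c ≠ 0; add g_3 = ab - ac + a - 2bc^4 - c^2 + 3c to the basis.

S(f_2,g_3): lcm = abc^3. S = ac^4 - ac^3 - b^2 + 2bc^7 + bc - b + c^5 - 3c^4.
  leading term ac^4: subtract (-2c)·f_2 from ac^4 - ac^3 - b^2 + 2bc^7 + bc - b + c^5 - 3c^4 → -ac^3 - b^2 + 2bc^7 + 2bc - b + c^5 - 3c^4 - c^2 + c
  leading term ac^3: subtract (2)·f_2 from -ac^3 - b^2 + 2bc^7 + 2bc - b + c^5 - 3c^4 - c^2 + c → -b^2 + 2bc^7 + 2bc - 2b + c^5 - 3c^4 - c^2 + 2c - 1
  leading term b^2: no divisor's leading term divides it; move -b^2 to the remainder.
  leading term bc^7: no divisor's leading term divides it; move 2bc^7 to the remainder.
  leading term bc: no divisor's leading term divides it; move 2bc to the remainder.
  leading term b: no divisor's leading term divides it; move -2b to the remainder.
  leading term c^5: no divisor's leading term divides it; move c^5 to the remainder.
  leading term c^4: no divisor's leading term divides it; move -3c^4 to the remainder.
  leading term c^2: no divisor's leading term divides it; move -c^2 to the remainder.
  leading term c: no divisor's leading term divides it; move 2c to the remainder.
  leading term 1: no divisor's leading term divides it; move -1 to the remainder.
  remainder -b^2 + 2bc^7 + 2bc - 2b + c^5 - 3c^4 - c^2 + 2c - 1 ≠ 0; add g_4 = -b^2 + 2bc^7 + 2bc - 2b + c^5 - 3c^4 - c^2 + 2c - 1 to the basis.

The other S-polynomials (S(f_1,g_3), S(f_1,g_4), S(f_2,g_4), S(g_3,g_4)) all reduce to 0 modulo the current basis, so we have a Gröbner basis.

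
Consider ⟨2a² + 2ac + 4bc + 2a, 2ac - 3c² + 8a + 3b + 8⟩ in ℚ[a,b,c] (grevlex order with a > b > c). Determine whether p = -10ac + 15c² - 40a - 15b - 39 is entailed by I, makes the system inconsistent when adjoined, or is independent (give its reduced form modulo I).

First compute the reduced Gröbner basis of I by Buchberger's algorithm.
f_1 = 2a² + 2ac + 4bc + 2a, LT = a².
f_2 = 2ac - 3c² + 8a + 3b + 8, LT = ac.

S(f_1,f_2): lcm = a²c. S = 5/2ac² + 2bc² - 4a² - 3/2ab + ac - 4a.
  leading term ac²: subtract (5/4c)·f_2 from 5/2ac² + 2bc² - 4a² - 3/2ab + ac - 4a → 2bc² + 15/4c³ - 4a² - 3/2ab - 9ac - 15/4bc - 4a - 10c
  leading term bc²: no divisor's leading term divides it; move 2bc² to the remainder.
  leading term c³: no divisor's leading term divides it; move 15/4c³ to the remainder.
  leading term a²: subtract (-2)·f_1 from -4a² - 3/2ab - 9ac - 15/4bc - 4a - 10c → -3/2ab - 5ac + 17/4bc - 10c
  leading term ab: no divisor's leading term divides it; move -3/2ab to the remainder.
  leading term ac: subtract (-5/2)·f_2 from -5ac + 17/4bc - 10c → 17/4bc - 15/2c² + 20a + 15/2b - 10c + 20
  leading term bc: no divisor's leading term divides it; move 17/4bc to the remainder.
  leading term c²: no divisor's leading term divides it; move -15/2c² to the remainder.
  leading term a: no divisor's leading term divides it; move 20a to the remainder.
  leading term b: no divisor's leading term divides it; move 15/2b to the remainder.
  leading term c: no divisor's leading term divides it; move -10c to the remainder.
  leading term 1: no divisor's leading term divides it; move 20 to the remainder.
  remainder 2bc² + 15/4c³ - 3/2ab + 17/4bc - 15/2c² + 20a + 15/2b - 10c + 20 ≠ 0; add h_3 = 2bc² + 15/4c³ - 3/2ab + 17/4bc - 15/2c² + 20a + 15/2b - 10c + 20 to the basis.

The other S-polynomials (S(f_1,h_3), S(f_2,h_3)) all reduce to 0 modulo the current basis, so we have a Gröbner basis.
Inter-reduce: drop elements whose leading term is divisible by another's, tail-reduce, and make monic.
Reduced Gröbner basis: {bc² + 15/8c³ - ¾ab + 17/8bc - 15/4c² + 10a + 15/4b - 5c + 10, a² + 2bc + 3/2c² - 3a - 3/2b - 4, ac - 3/2c² + 4a + 3/2b + 4}.
Label its elements g_1 = bc² + 15/8c³ - ¾ab + 17/8bc - 15/4c² + 10a + 15/4b - 5c + 10, g_2 = a² + 2bc + 3/2c² - 3a - 3/2b - 4, g_3 = ac - 3/2c² + 4a + 3/2b + 4.

Reduce p = -10ac + 15c² - 40a - 15b - 39 modulo G:
  leading term ac: subtract (-10)·g_3 from -10ac + 15c² - 40a - 15b - 39 → 1
  leading term 1: no divisor's leading term divides it; move 1 to the remainder.
  normal form = 1.
The normal form is nonzero, so p ∉ I. Since p minus its normal form lies in I, I + (p) = I + (r) where r = 1; decide whether this ideal is the whole ring.
Here r = 1 is a nonzero constant, hence a unit: 1 ∈ I + (p), the Gröbner basis of I + (p) is {1}, and the enlarged system has no common solution — adjoining p is inconsistent.

Adjoining -10ac + 15c² - 40a - 15b - 39 makes the ideal the whole ring: the system is inconsistent.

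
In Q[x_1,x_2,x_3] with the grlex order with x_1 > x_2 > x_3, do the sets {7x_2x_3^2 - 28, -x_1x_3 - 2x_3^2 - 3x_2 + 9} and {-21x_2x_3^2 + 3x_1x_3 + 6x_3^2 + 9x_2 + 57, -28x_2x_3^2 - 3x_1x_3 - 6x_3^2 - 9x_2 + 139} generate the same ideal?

For a fixed monomial order, each ideal has a unique reduced Gröbner basis; comparing bases decides equality.
Buchberger on the first generating set:
f_1 = 7x_2x_3^2 - 28, LT = x_2x_3^2.
f_2 = -x_1x_3 - 2x_3^2 - 3x_2 + 9, LT = x_1x_3.

S(f_1,f_2): lcm = x_1x_2x_3^2. S = -2x_2x_3^3 - 3x_2^2x_3 + 9x_2x_3 - 4x_1.
  leading term x_2x_3^3: subtract (-2/7x_3)·f_1 from -2x_2x_3^3 - 3x_2^2x_3 + 9x_2x_3 - 4x_1 → -3x_2^2x_3 + 9x_2x_3 - 4x_1 - 8x_3
  leading term x_2^2x_3: no divisor's leading term divides it; move -3x_2^2x_3 to the remainder.
  leading term x_2x_3: no divisor's leading term divides it; move 9x_2x_3 to the remainder.
  leading term x_1: no divisor's leading term divides it; move -4x_1 to the remainder.
  leading term x_3: no divisor's leading term divides it; move -8x_3 to the remainder.
  remainder -3x_2^2x_3 + 9x_2x_3 - 4x_1 - 8x_3 ≠ 0; add g_3 = -3x_2^2x_3 + 9x_2x_3 - 4x_1 - 8x_3 to the basis.

S(f_2,g_3): lcm = x_1x_2^2x_3. S = 2x_2^2x_3^2 + 3x_1x_2x_3 + 3x_2^3 - 4/3x_1^2 - 8/3x_1x_3 - 9x_2^2.
  leading term x_2^2x_3^2: subtract (2/7x_2)·f_1 from 2x_2^2x_3^2 + 3x_1x_2x_3 + 3x_2^3 - 4/3x_1^2 - 8/3x_1x_3 - 9x_2^2 → 3x_1x_2x_3 + 3x_2^3 - 4/3x_1^2 - 8/3x_1x_3 - 9x_2^2 + 8x_2
  leading term x_1x_2x_3: subtract (-3x_2)·f_2 from 3x_1x_2x_3 + 3x_2^3 - 4/3x_1^2 - 8/3x_1x_3 - 9x_2^2 + 8x_2 → 3x_2^3 - 6x_2x_3^2 - 4/3x_1^2 - 8/3x_1x_3 - 18x_2^2 + 35x_2
  leading term x_2^3: no divisor's leading term divides it; move 3x_2^3 to the remainder.
  leading term x_2x_3^2: subtract (-6/7)·f_1 from -6x_2x_3^2 - 4/3x_1^2 - 8/3x_1x_3 - 18x_2^2 + 35x_2 → -4/3x_1^2 - 8/3x_1x_3 - 18x_2^2 + 35x_2 - 24
  leading term x_1^2: no divisor's leading term divides it; move -4/3x_1^2 to the remainder.
  leading term x_1x_3: subtract (8/3)·f_2 from -8/3x_1x_3 - 18x_2^2 + 35x_2 - 24 → -18x_2^2 + 16/3x_3^2 + 43x_2 - 48
  leading term x_2^2: no divisor's leading term divides it; move -18x_2^2 to the remainder.
  leading term x_3^2: no divisor's leading term divides it; move 16/3x_3^2 to the remainder.
  leading term x_2: no divisor's leading term divides it; move 43x_2 to the remainder.
  leading term 1: no divisor's leading term divides it; move -48 to the remainder.
  remainder 3x_2^3 - 4/3x_1^2 - 18x_2^2 + 16/3x_3^2 + 43x_2 - 48 ≠ 0; add g_4 = 3x_2^3 - 4/3x_1^2 - 18x_2^2 + 16/3x_3^2 + 43x_2 - 48 to the basis.

The other S-polynomials (S(f_1,g_3), S(f_1,g_4), S(f_2,g_4), S(g_3,g_4)) all reduce to 0 modulo the current basis, so we have a Gröbner basis.
Inter-reduce: drop elements whose leading term is divisible by another's, tail-reduce, and make monic.
Reduced Gröbner basis: {x_2^3 - 4/9x_1^2 - 6x_2^2 + 16/9x_3^2 + 43/3x_2 - 16, x_2^2x_3 - 3x_2x_3 + 4/3x_1 + 8/3x_3, x_2x_3^2 - 4, x_1x_3 + 2x_3^2 + 3x_2 - 9}.

Buchberger on the second generating set:
h_1 = -21x_2x_3^2 + 3x_1x_3 + 6x_3^2 + 9x_2 + 57, LT = x_2x_3^2.
h_2 = -28x_2x_3^2 - 3x_1x_3 - 6x_3^2 - 9x_2 + 139, LT = x_2x_3^2.

S(h_1,h_2): lcm = x_2x_3^2. S = -1/4x_1x_3 - 1/2x_3^2 - 3/4x_2 + 9/4.
  leading term x_1x_3: no divisor's leading term divides it; move -1/4x_1x_3 to the remainder.
  leading term x_3^2: no divisor's leading term divides it; move -1/2x_3^2 to the remainder.
  leading term x_2: no divisor's leading term divides it; move -3/4x_2 to the remainder.
  leading term 1: no divisor's leading term divides it; move 9/4 to the remainder.
  remainder -1/4x_1x_3 - 1/2x_3^2 - 3/4x_2 + 9/4 ≠ 0; add k_3 = -1/4x_1x_3 - 1/2x_3^2 - 3/4x_2 + 9/4 to the basis.

S(h_1,k_3): lcm = x_1x_2x_3^2. S = -2x_2x_3^3 - 1/7x_1^2x_3 - 2/7x_1x_3^2 - 3x_2^2x_3 - 3/7x_1x_2 + 9x_2x_3 - 19/7x_1.
  leading term x_2x_3^3: subtract (2/21x_3)·h_1 from -2x_2x_3^3 - 1/7x_1^2x_3 - 2/7x_1x_3^2 - 3x_2^2x_3 - 3/7x_1x_2 + 9x_2x_3 - 19/7x_1 → -1/7x_1^2x_3 - 4/7x_1x_3^2 - 3x_2^2x_3 - 4/7x_3^3 - 3/7x_1x_2 + 57/7x_2x_3 - 19/7x_1 - 38/7x_3
  leading term x_1^2x_3: subtract (4/7x_1)·k_3 from -1/7x_1^2x_3 - 4/7x_1x_3^2 - 3x_2^2x_3 - 4/7x_3^3 - 3/7x_1x_2 + 57/7x_2x_3 - 19/7x_1 - 38/7x_3 → -2/7x_1x_3^2 - 3x_2^2x_3 - 4/7x_3^3 + 57/7x_2x_3 - 4x_1 - 38/7x_3
  leading term x_1x_3^2: subtract (8/7x_3)·k_3 from -2/7x_1x_3^2 - 3x_2^2x_3 - 4/7x_3^3 + 57/7x_2x_3 - 4x_1 - 38/7x_3 → -3x_2^2x_3 + 9x_2x_3 - 4x_1 - 8x_3
  leading term x_2^2x_3: no divisor's leading term divides it; move -3x_2^2x_3 to the remainder.
  leading term x_2x_3: no divisor's leading term divides it; move 9x_2x_3 to the remainder.
  leading term x_1: no divisor's leading term divides it; move -4x_1 to the remainder.
  leading term x_3: no divisor's leading term divides it; move -8x_3 to the remainder.
  remainder -3x_2^2x_3 + 9x_2x_3 - 4x_1 - 8x_3 ≠ 0; add k_4 = -3x_2^2x_3 + 9x_2x_3 - 4x_1 - 8x_3 to the basis.

S(k_3,k_4): lcm = x_1x_2^2x_3. S = 2x_2^2x_3^2 + 3x_1x_2x_3 + 3x_2^3 - 4/3x_1^2 - 8/3x_1x_3 - 9x_2^2.
  leading term x_2^2x_3^2: subtract (-2/21x_2)·h_1 from 2x_2^2x_3^2 + 3x_1x_2x_3 + 3x_2^3 - 4/3x_1^2 - 8/3x_1x_3 - 9x_2^2 → 23/7x_1x_2x_3 + 3x_2^3 + 4/7x_2x_3^2 - 4/3x_1^2 - 8/3x_1x_3 - 57/7x_2^2 + 38/7x_2
  leading term x_1x_2x_3: subtract (-92/7x_2)·k_3 from 23/7x_1x_2x_3 + 3x_2^3 + 4/7x_2x_3^2 - 4/3x_1^2 - 8/3x_1x_3 - 57/7x_2^2 + 38/7x_2 → 3x_2^3 - 6x_2x_3^2 - 4/3x_1^2 - 8/3x_1x_3 - 18x_2^2 + 35x_2
  leading term x_2^3: no divisor's leading term divides it; move 3x_2^3 to the remainder.
  leading term x_2x_3^2: subtract (2/7)·h_1 from -6x_2x_3^2 - 4/3x_1^2 - 8/3x_1x_3 - 18x_2^2 + 35x_2 → -4/3x_1^2 - 74/21x_1x_3 - 18x_2^2 - 12/7x_3^2 + 227/7x_2 - 114/7
  leading term x_1^2: no divisor's leading term divides it; move -4/3x_1^2 to the remainder.
  leading term x_1x_3: subtract (296/21)·k_3 from -74/21x_1x_3 - 18x_2^2 - 12/7x_3^2 + 227/7x_2 - 114/7 → -18x_2^2 + 16/3x_3^2 + 43x_2 - 48
  leading term x_2^2: no divisor's leading term divides it; move -18x_2^2 to the remainder.
  leading term x_3^2: no divisor's leading term divides it; move 16/3x_3^2 to the remainder.
  leading term x_2: no divisor's leading term divides it; move 43x_2 to the remainder.
  leading term 1: no divisor's leading term divides it; move -48 to the remainder.
  remainder 3x_2^3 - 4/3x_1^2 - 18x_2^2 + 16/3x_3^2 + 43x_2 - 48 ≠ 0; add k_5 = 3x_2^3 - 4/3x_1^2 - 18x_2^2 + 16/3x_3^2 + 43x_2 - 48 to the basis.

The other S-polynomials (S(h_2,k_3), S(h_1,k_4), S(h_2,k_4), S(h_1,k_5), S(h_2,k_5), S(k_3,k_5), S(k_4,k_5)) all reduce to 0 modulo the current basis, so we have a Gröbner basis.
Inter-reduce: drop elements whose leading term is divisible by another's, tail-reduce, and make monic.
Reduced Gröbner basis: {x_2^3 - 4/9x_1^2 - 6x_2^2 + 16/9x_3^2 + 43/3x_2 - 16, x_2^2x_3 - 3x_2x_3 + 4/3x_1 + 8/3x_3, x_2x_3^2 - 4, x_1x_3 + 2x_3^2 + 3x_2 - 9}.

These coincide, so the ideals are equal.

Yes, the ideals are equal.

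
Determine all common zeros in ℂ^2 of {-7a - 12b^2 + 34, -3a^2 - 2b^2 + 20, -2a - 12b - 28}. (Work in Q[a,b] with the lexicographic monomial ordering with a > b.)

Compute a lex Gröbner basis by Buchberger's algorithm.
f_1 = -7a - 12b^2 + 34, LT = a.
f_2 = -3a^2 - 2b^2 + 20, LT = a^2.
f_3 = -2a - 12b - 28, LT = a.

S(f_1,f_2): lcm = a^2. S = 12/7ab^2 - 34/7a - 2/3b^2 + 20/3.
  leading term ab^2: subtract (-12/49b^2)·f_1 from 12/7ab^2 - 34/7a - 2/3b^2 + 20/3 → -34/7a - 144/49b^4 + 1126/147b^2 + 20/3
  leading term a: subtract (34/49)·f_1 from -34/7a - 144/49b^4 + 1126/147b^2 + 20/3 → -144/49b^4 + 2350/147b^2 - 2488/147
  leading term b^4: no divisor's leading term divides it; move -144/49b^4 to the remainder.
  leading term b^2: no divisor's leading term divides it; move 2350/147b^2 to the remainder.
  leading term 1: no divisor's leading term divides it; move -2488/147 to the remainder.
  remainder -144/49b^4 + 2350/147b^2 - 2488/147 ≠ 0; add h_4 = -144/49b^4 + 2350/147b^2 - 2488/147 to the basis.

S(f_1,f_3): lcm = a. S = 12/7b^2 - 6b - 132/7.
  leading term b^2: no divisor's leading term divides it; move 12/7b^2 to the remainder.
  leading term b: no divisor's leading term divides it; move -6b to the remainder.
  leading term 1: no divisor's leading term divides it; move -132/7 to the remainder.
  remainder 12/7b^2 - 6b - 132/7 ≠ 0; add h_5 = 12/7b^2 - 6b - 132/7 to the basis.

S(f_2,f_3): lcm = a^2. S = -6ab - 14a + 2/3b^2 - 20/3.
  leading term ab: subtract (6/7b)·f_1 from -6ab - 14a + 2/3b^2 - 20/3 → -14a + 72/7b^3 + 2/3b^2 - 204/7b - 20/3
  leading term a: subtract (2)·f_1 from -14a + 72/7b^3 + 2/3b^2 - 204/7b - 20/3 → 72/7b^3 + 74/3b^2 - 204/7b - 224/3
  leading term b^3: subtract (6b)·h_5 from 72/7b^3 + 74/3b^2 - 204/7b - 224/3 → 182/3b^2 + 84b - 224/3
  leading term b^2: subtract (637/18)·h_5 from 182/3b^2 + 84b - 224/3 → 889/3b + 1778/3
  leading term b: no divisor's leading term divides it; move 889/3b to the remainder.
  leading term 1: no divisor's leading term divides it; move 1778/3 to the remainder.
  remainder 889/3b + 1778/3 ≠ 0; add h_6 = 889/3b + 1778/3 to the basis.

The other S-polynomials (S(f_1,h_4), S(f_2,h_4), S(f_3,h_4), S(f_1,h_5), S(f_2,h_5), S(f_3,h_5), S(h_4,h_5), S(f_1,h_6), S(f_2,h_6), S(f_3,h_6), S(h_4,h_6), S(h_5,h_6)) all reduce to 0 modulo the current basis, so we have a Gröbner basis.
Inter-reduce: drop elements whose leading term is divisible by another's, tail-reduce, and make monic.
Reduced Gröbner basis: {a + 2, b + 2}.

Elimination: the polynomial b + 2 lies in the elimination ideal for b, so b ∈ {-2}. For each such b, the remaining basis elements (now univariate) give the rest of the solution.
  b = -2: the earlier basis element becomes a + 2 = 0, giving a = -2 — point (-2, -2).
Check: every point annihilates each of the original generators.

{(-2, -2)}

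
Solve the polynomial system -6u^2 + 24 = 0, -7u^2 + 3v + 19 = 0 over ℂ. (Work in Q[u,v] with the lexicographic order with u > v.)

Compute a lex Gröbner basis by Buchberger's algorithm.
f_1 = -6u^2 + 24, LT = u^2.
f_2 = -7u^2 + 3v + 19, LT = u^2.

S(f_1,f_2): lcm = u^2. S = 3/7v - 9/7.
  leading term v: no divisor's leading term divides it; move 3/7v to the remainder.
  leading term 1: no divisor's leading term divides it; move -9/7 to the remainder.
  remainder 3/7v - 9/7 ≠ 0; add h_3 = 3/7v - 9/7 to the basis.

The other S-polynomials (S(f_1,h_3), S(f_2,h_3)) all reduce to 0 modulo the current basis, so we have a Gröbner basis.
Inter-reduce: drop elements whose leading term is divisible by another's, tail-reduce, and make monic.
Reduced Gröbner basis: {u^2 - 4, v - 3}.

Elimination: the polynomial v - 3 lies in the elimination ideal for v, so v ∈ {3}. For each such v, the remaining basis elements (now univariate) give the rest of the solution.
  v = 3: the earlier basis element becomes u^2 - 4 = 0, giving u = -2, 2 — points (-2, 3), (2, 3).
Substituting each solution back into the original system confirms all equations vanish.

{(-2, 3), (2, 3)}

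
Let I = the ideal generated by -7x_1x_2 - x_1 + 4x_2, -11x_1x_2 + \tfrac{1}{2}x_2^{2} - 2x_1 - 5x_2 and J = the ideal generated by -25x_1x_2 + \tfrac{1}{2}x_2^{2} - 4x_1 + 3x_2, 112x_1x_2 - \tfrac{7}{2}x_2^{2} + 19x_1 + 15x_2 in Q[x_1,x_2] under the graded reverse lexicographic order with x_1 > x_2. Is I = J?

Since reduced Gröbner bases are canonical representatives of ideals under a given ordering, it suffices to compute and compare them.
Buchberger on the first generating set:
f_1 = -7x_1x_2 - x_1 + 4x_2, LT = x_1x_2.
f_2 = -11x_1x_2 + \tfrac{1}{2}x_2^{2} - 2x_1 - 5x_2, LT = x_1x_2.

S(f_1,f_2): lcm = x_1x_2. S = \tfrac{1}{22}x_2^{2} - \tfrac{3}{77}x_1 - \tfrac{79}{77}x_2.
  reduce S modulo (f_1, f_2):
  remainder \tfrac{1}{22}x_2^{2} - \tfrac{3}{77}x_1 - \tfrac{79}{77}x_2 ≠ 0; add g_3 = \tfrac{1}{22}x_2^{2} - \tfrac{3}{77}x_1 - \tfrac{79}{77}x_2 to the basis.

S(f_1,g_3): lcm = x_1x_2^{2}. S = \tfrac{6}{7}x_1^{2} + \tfrac{159}{7}x_1x_2 - \tfrac{4}{7}x_2^{2}.
  reduce S modulo (f_1, f_2, g_3):
  remainder \tfrac{6}{7}x_1^{2} - \tfrac{183}{49}x_1 + \tfrac{4}{49}x_2 ≠ 0; add g_4 = \tfrac{6}{7}x_1^{2} - \tfrac{183}{49}x_1 + \tfrac{4}{49}x_2 to the basis.

The other S-polynomials (S(f_2,g_3), S(f_1,g_4), S(f_2,g_4), S(g_3,g_4)) all reduce to 0 modulo the current basis, so we have a Gröbner basis.
Inter-reduce: drop elements whose leading term is divisible by another's, tail-reduce, and make monic.
Reduced Gröbner basis: {x_1^{2} - \tfrac{61}{14}x_1 + \tfrac{2}{21}x_2, x_1x_2 + \tfrac{1}{7}x_1 - \tfrac{4}{7}x_2, x_2^{2} - \tfrac{6}{7}x_1 - \tfrac{158}{7}x_2}.

Buchberger on the second generating set:
h_1 = -25x_1x_2 + \tfrac{1}{2}x_2^{2} - 4x_1 + 3x_2, LT = x_1x_2.
h_2 = 112x_1x_2 - \tfrac{7}{2}x_2^{2} + 19x_1 + 15x_2, LT = x_1x_2.

S(h_1,h_2): lcm = x_1x_2. S = \tfrac{9}{800}x_2^{2} - \tfrac{27}{2800}x_1 - \tfrac{711}{2800}x_2.
  reduce S modulo (h_1, h_2):
  remainder \tfrac{9}{800}x_2^{2} - \tfrac{27}{2800}x_1 - \tfrac{711}{2800}x_2 ≠ 0; add k_3 = \tfrac{9}{800}x_2^{2} - \tfrac{27}{2800}x_1 - \tfrac{711}{2800}x_2 to the basis.

S(h_1,k_3): lcm = x_1x_2^{2}. S = -\tfrac{1}{50}x_2^{3} + \tfrac{6}{7}x_1^{2} + \tfrac{3978}{175}x_1x_2 - \tfrac{3}{25}x_2^{2}.
  reduce S modulo (h_1, h_2, k_3):
  remainder \tfrac{6}{7}x_1^{2} - \tfrac{183}{49}x_1 + \tfrac{4}{49}x_2 ≠ 0; add k_4 = \tfrac{6}{7}x_1^{2} - \tfrac{183}{49}x_1 + \tfrac{4}{49}x_2 to the basis.

The other S-polynomials (S(h_2,k_3), S(h_1,k_4), S(h_2,k_4), S(k_3,k_4)) all reduce to 0 modulo the current basis, so we have a Gröbner basis.
Inter-reduce: drop elements whose leading term is divisible by another's, tail-reduce, and make monic.
Reduced Gröbner basis: {x_1^{2} - \tfrac{61}{14}x_1 + \tfrac{2}{21}x_2, x_1x_2 + \tfrac{1}{7}x_1 - \tfrac{4}{7}x_2, x_2^{2} - \tfrac{6}{7}x_1 - \tfrac{158}{7}x_2}.

The two bases agree; hence the ideals are identical.

Yes, the ideals are equal.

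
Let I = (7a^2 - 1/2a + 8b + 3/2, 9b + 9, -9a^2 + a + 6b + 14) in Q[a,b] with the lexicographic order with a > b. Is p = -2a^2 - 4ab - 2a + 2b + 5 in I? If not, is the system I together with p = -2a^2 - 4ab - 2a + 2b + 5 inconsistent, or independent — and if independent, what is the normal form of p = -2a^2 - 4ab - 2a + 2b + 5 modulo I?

First compute the reduced Gröbner basis of I by Buchberger's algorithm.
f_1 = 7a^2 - 1/2a + 8b + 3/2, LT = a^2.
f_2 = 9b + 9, LT = b.
f_3 = -9a^2 + a + 6b + 14, LT = a^2.

S(f_1,f_3): lcm = a^2. S = 5/126a + 38/21b + 223/126.
  leading term a: no divisor's leading term divides it; move 5/126a to the remainder.
  leading term b: subtract (38/189)·f_2 from 38/21b + 223/126 → -5/126
  leading term 1: no divisor's leading term divides it; move -5/126 to the remainder.
  remainder 5/126a - 5/126 ≠ 0; add h_4 = 5/126a - 5/126 to the basis.

The other S-polynomials (S(f_1,f_2), S(f_2,f_3), S(f_1,h_4), S(f_2,h_4), S(f_3,h_4)) all reduce to 0 modulo the current basis, so we have a Gröbner basis.
Inter-reduce: drop elements whose leading term is divisible by another's, tail-reduce, and make monic.
Reduced Gröbner basis: {a - 1, b + 1}.
Label its elements g_1 = a - 1, g_2 = b + 1.

Reduce p = -2a^2 - 4ab - 2a + 2b + 5 modulo G:
  leading term a^2: subtract (-2a)·g_1 from -2a^2 - 4ab - 2a + 2b + 5 → -4ab - 4a + 2b + 5
  leading term ab: subtract (-4b)·g_1 from -4ab - 4a + 2b + 5 → -4a - 2b + 5
  leading term a: subtract (-4)·g_1 from -4a - 2b + 5 → -2b + 1
  leading term b: subtract (-2)·g_2 from -2b + 1 → 3
  leading term 1: no divisor's leading term divides it; move 3 to the remainder.
  normal form = 3.
The normal form is nonzero, so p ∉ I. Since p minus its normal form lies in I, I + (p) = I + (r) where r = 3; decide whether this ideal is the whole ring.
Here r = 3 is a nonzero constant, hence a unit: 1 ∈ I + (p), the Gröbner basis of I + (p) is {1}, and the enlarged system has no common solution — adjoining p is inconsistent.

Adjoining -2a^2 - 4ab - 2a + 2b + 5 makes the ideal the whole ring: the system is inconsistent.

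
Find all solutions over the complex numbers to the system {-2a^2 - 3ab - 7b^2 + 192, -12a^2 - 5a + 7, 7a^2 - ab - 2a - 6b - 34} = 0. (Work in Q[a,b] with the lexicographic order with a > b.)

Compute a lex Gröbner basis by Buchberger's algorithm.
f_1 = -2a^2 - 3ab - 7b^2 + 192, LT = a^2.
f_2 = -12a^2 - 5a + 7, LT = a^2.
f_3 = 7a^2 - ab - 2a - 6b - 34, LT = a^2.

S(f_1,f_2): lcm = a^2. S = 3/2ab - 5/12a + 7/2b^2 - 1145/12.
  leading term ab: no divisor's leading term divides it; move 3/2ab to the remainder.
  leading term a: no divisor's leading term divides it; move -5/12a to the remainder.
  leading term b^2: no divisor's leading term divides it; move 7/2b^2 to the remainder.
  leading term 1: no divisor's leading term divides it; move -1145/12 to the remainder.
  remainder 3/2ab - 5/12a + 7/2b^2 - 1145/12 ≠ 0; add h_4 = 3/2ab - 5/12a + 7/2b^2 - 1145/12 to the basis.

S(f_1,f_3): lcm = a^2. S = 23/14ab + 2/7a + 7/2b^2 + 6/7b - 638/7.
  leading term ab: subtract (23/21)·h_4 from 23/14ab + 2/7a + 7/2b^2 + 6/7b - 638/7 → 187/252a - 1/3b^2 + 6/7b + 481/36
  leading term a: no divisor's leading term divides it; move 187/252a to the remainder.
  leading term b^2: no divisor's leading term divides it; move -1/3b^2 to the remainder.
  leading term b: no divisor's leading term divides it; move 6/7b to the remainder.
  leading term 1: no divisor's leading term divides it; move 481/36 to the remainder.
  remainder 187/252a - 1/3b^2 + 6/7b + 481/36 ≠ 0; add h_5 = 187/252a - 1/3b^2 + 6/7b + 481/36 to the basis.

S(f_1,h_4): lcm = a^2b. S = 5/18a^2 - 5/6ab^2 + 1145/18a + 7/2b^3 - 96b.
  leading term a^2: subtract (-5/36)·f_1 from 5/18a^2 - 5/6ab^2 + 1145/18a + 7/2b^3 - 96b → -5/6ab^2 - 5/12ab + 1145/18a + 7/2b^3 - 35/36b^2 - 96b + 80/3
  leading term ab^2: subtract (-5/9b)·h_4 from -5/6ab^2 - 5/12ab + 1145/18a + 7/2b^3 - 35/36b^2 - 96b + 80/3 → -35/54ab + 1145/18a + 49/9b^3 - 35/36b^2 - 16093/108b + 80/3
  leading term ab: subtract (-35/81)·h_4 from -35/54ab + 1145/18a + 49/9b^3 - 35/36b^2 - 16093/108b + 80/3 → 61655/972a + 49/9b^3 + 175/324b^2 - 16093/108b - 14155/972
  leading term a: subtract (39235/459)·h_5 from 61655/972a + 49/9b^3 + 175/324b^2 - 16093/108b - 14155/972 → 49/9b^3 + 53305/1836b^2 - 408101/1836b - 1061815/918
  leading term b^3: no divisor's leading term divides it; move 49/9b^3 to the remainder.
  leading term b^2: no divisor's leading term divides it; move 53305/1836b^2 to the remainder.
  leading term b: no divisor's leading term divides it; move -408101/1836b to the remainder.
  leading term 1: no divisor's leading term divides it; move -1061815/918 to the remainder.
  remainder 49/9b^3 + 53305/1836b^2 - 408101/1836b - 1061815/918 ≠ 0; add h_6 = 49/9b^3 + 53305/1836b^2 - 408101/1836b - 1061815/918 to the basis.

S(f_3,h_4): lcm = a^2b. S = 5/18a^2 - 52/21ab^2 - 2/7ab + 1145/18a - 6/7b^2 - 34/7b.
  leading term a^2: subtract (-5/36)·f_1 from 5/18a^2 - 52/21ab^2 - 2/7ab + 1145/18a - 6/7b^2 - 34/7b → -52/21ab^2 - 59/84ab + 1145/18a - 461/252b^2 - 34/7b + 80/3
  leading term ab^2: subtract (-104/63b)·h_4 from -52/21ab^2 - 59/84ab + 1145/18a - 461/252b^2 - 34/7b + 80/3 → -1051/756ab + 1145/18a + 52/9b^3 - 461/252b^2 - 4384/27b + 80/3
  leading term ab: subtract (-1051/1134)·h_4 from -1051/756ab + 1145/18a + 52/9b^3 - 461/252b^2 - 4384/27b + 80/3 → 860365/13608a + 52/9b^3 + 802/567b^2 - 4384/27b - 840515/13608
  leading term a: subtract (78215/918)·h_5 from 860365/13608a + 52/9b^3 + 802/567b^2 - 4384/27b - 840515/13608 → 52/9b^3 + 191591/6426b^2 - 756341/3213b - 7712185/6426
  leading term b^3: subtract (52/49)·h_6 from 52/9b^3 + 191591/6426b^2 - 756341/3213b - 7712185/6426 → -237/238b^2 + 1214/2499b + 136565/4998
  leading term b^2: no divisor's leading term divides it; move -237/238b^2 to the remainder.
  leading term b: no divisor's leading term divides it; move 1214/2499b to the remainder.
  leading term 1: no divisor's leading term divides it; move 136565/4998 to the remainder.
  remainder -237/238b^2 + 1214/2499b + 136565/4998 ≠ 0; add h_7 = -237/238b^2 + 1214/2499b + 136565/4998 to the basis.

S(f_1,h_5): lcm = a^2. S = 84/187ab^2 + 129/374ab - 3367/187a + 7/2b^2 - 96.
  leading term ab^2: subtract (56/187b)·h_4 from 84/187ab^2 + 129/374ab - 3367/187a + 7/2b^2 - 96 → 31/66ab - 3367/187a - 196/187b^3 + 7/2b^2 + 16030/561b - 96
  leading term ab: subtract (31/99)·h_4 from 31/66ab - 3367/187a - 196/187b^3 + 7/2b^2 + 16030/561b - 96 → -361001/20196a - 196/187b^3 + 238/99b^2 + 16030/561b - 78553/1188
  leading term a: subtract (-2527007/104907)·h_5 from -361001/20196a - 196/187b^3 + 238/99b^2 + 16030/561b - 78553/1188 → -196/187b^3 - 590135/104907b^2 + 5163616/104907b + 26826955/104907
  leading term b^3: subtract (-36/187)·h_6 from -196/187b^3 - 590135/104907b^2 + 5163616/104907b + 26826955/104907 → -1260/34969b^2 + 224835/34969b + 1155675/34969
  leading term b^2: subtract (5880/162503)·h_7 from -1260/34969b^2 + 224835/34969b + 1155675/34969 → 1041965/162503b + 5209825/162503
  leading term b: no divisor's leading term divides it; move 1041965/162503b to the remainder.
  leading term 1: no divisor's leading term divides it; move 5209825/162503 to the remainder.
  remainder 1041965/162503b + 5209825/162503 ≠ 0; add h_8 = 1041965/162503b + 5209825/162503 to the basis.

The other S-polynomials (S(f_2,f_3), S(f_2,h_4), S(f_2,h_5), S(f_3,h_5), S(h_4,h_5), S(f_1,h_6), S(f_2,h_6), S(f_3,h_6), S(h_4,h_6), S(h_5,h_6), S(f_1,h_7), S(f_2,h_7), S(f_3,h_7), S(h_4,h_7), S(h_5,h_7), S(h_6,h_7), S(f_1,h_8), S(f_2,h_8), S(f_3,h_8), S(h_4,h_8), S(h_5,h_8), S(h_6,h_8), S(h_7,h_8)) all reduce to 0 modulo the current basis, so we have a Gröbner basis.
Inter-reduce: drop elements whose leading term is divisible by another's, tail-reduce, and make monic.
Reduced Gröbner basis: {a + 1, b + 5}.

From the last basis element, b + 5 = 0, so b takes values in {-5}. Each choice, substituted upward through the basis, yields the corresponding point(s) of the solution set.
  b = -5: the earlier basis element becomes a + 1 = 0, giving a = -1 — point (-1, -5).

{(-1, -5)}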